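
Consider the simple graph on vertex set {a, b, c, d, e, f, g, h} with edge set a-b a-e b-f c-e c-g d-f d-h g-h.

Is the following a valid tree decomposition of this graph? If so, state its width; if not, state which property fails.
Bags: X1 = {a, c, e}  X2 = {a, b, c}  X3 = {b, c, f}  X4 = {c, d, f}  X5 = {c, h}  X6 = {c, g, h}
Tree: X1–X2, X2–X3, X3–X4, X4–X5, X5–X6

No — edge (d,h) lies in no bag.

A tree decomposition must satisfy three properties: every vertex lies in some bag; for every edge, both endpoints lie together in some bag; and for every vertex, the bags containing it form a connected subtree. Here edge (d,h) lies in no bag, so the decomposition is invalid.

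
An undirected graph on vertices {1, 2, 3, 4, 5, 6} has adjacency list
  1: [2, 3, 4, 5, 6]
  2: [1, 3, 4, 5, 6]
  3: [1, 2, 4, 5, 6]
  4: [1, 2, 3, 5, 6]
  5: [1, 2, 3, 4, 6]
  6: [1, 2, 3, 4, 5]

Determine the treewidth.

A width-5 tree decomposition is:
Bags: B1 = {1, 2, 3, 4, 5, 6}
Tree: (single bag)
With just one bag of size 6, the width is 6 − 1 = 5, so tw(G) ≤ 5. Conversely, {1, 2, 3, 4, 5, 6} is a clique of size 6, and the vertices of any clique must share a bag in every tree decomposition; so some bag has ≥ 6 vertices and tw(G) ≥ 5. Hence tw(G) = 5 exactly.

5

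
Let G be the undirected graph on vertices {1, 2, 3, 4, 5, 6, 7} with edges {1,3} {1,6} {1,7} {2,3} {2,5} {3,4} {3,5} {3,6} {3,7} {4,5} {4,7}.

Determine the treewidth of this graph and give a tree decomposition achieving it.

Each bag holds 3 vertices, so the decomposition has width 2, which upper-bounds the treewidth. For the lower bound, the 3 vertices {1, 3, 6} are pairwise adjacent, and any tree decomposition puts a clique entirely inside one bag — forcing width ≥ 2. Therefore the treewidth is 2.

Treewidth 2.
Bags: B1 = {1, 3, 7}  B2 = {3, 4, 7}  B3 = {3, 4, 5}  B4 = {2, 3, 5}  B5 = {1, 3, 6}
Tree: B1–B2, B2–B3, B3–B4, B1–B5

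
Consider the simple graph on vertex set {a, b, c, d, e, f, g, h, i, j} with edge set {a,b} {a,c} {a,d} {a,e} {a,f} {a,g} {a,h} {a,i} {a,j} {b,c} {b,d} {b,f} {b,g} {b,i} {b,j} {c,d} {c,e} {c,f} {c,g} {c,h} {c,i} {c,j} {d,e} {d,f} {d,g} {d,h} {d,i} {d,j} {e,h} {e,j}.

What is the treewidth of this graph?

4

A width-4 tree decomposition is:
Bags: B1 = {a, b, c, d, j}  B2 = {a, c, d, e, j}  B3 = {a, b, c, d, f}  B4 = {a, b, c, d, g}  B5 = {a, c, d, e, h}  B6 = {a, b, c, d, i}
Tree: B1–B2, B1–B3, B3–B4, B2–B5, B3–B6
Every bag has size at most 5, so the width is 5 − 1 = 4 and tw(G) ≤ 4. On the other hand G contains the 5-clique {a, c, d, e, j}. A clique must lie in a single bag of any decomposition, so no decomposition can have width below 4. Hence tw(G) = 4 exactly.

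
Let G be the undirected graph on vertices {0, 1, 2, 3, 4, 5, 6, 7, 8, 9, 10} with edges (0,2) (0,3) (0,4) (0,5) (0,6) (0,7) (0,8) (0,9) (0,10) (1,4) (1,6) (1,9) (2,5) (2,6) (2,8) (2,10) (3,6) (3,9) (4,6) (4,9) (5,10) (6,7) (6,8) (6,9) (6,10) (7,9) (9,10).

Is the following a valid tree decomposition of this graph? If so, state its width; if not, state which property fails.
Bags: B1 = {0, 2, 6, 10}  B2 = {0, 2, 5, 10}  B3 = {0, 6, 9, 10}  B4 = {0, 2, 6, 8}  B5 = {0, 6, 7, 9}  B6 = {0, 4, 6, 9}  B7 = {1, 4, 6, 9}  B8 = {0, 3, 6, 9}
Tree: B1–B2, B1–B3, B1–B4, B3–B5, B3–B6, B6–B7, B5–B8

Yes; width 3.

Checking the three conditions: (i) the bags cover all of {0, 1, 2, 3, 4, 5, 6, 7, 8, 9, 10}; (ii) for each edge, some bag contains both endpoints; (iii) the bags containing any fixed vertex form a subtree. All hold, so the decomposition is valid with width 4 − 1 = 3.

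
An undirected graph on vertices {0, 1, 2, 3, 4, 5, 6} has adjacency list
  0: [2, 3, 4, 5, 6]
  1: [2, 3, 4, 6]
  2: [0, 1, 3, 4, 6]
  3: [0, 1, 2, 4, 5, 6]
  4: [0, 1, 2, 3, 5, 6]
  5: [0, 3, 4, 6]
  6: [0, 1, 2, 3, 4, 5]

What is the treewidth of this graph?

4

A width-4 tree decomposition is:
Bags: B1 = {0, 2, 3, 4, 6}  B2 = {0, 3, 4, 5, 6}  B3 = {1, 2, 3, 4, 6}
Tree: B1–B2, B1–B3
Each bag holds 5 vertices, so the decomposition has width 4, which upper-bounds the treewidth. Conversely, {0, 2, 3, 4, 6} is a clique of size 5, and the vertices of any clique must share a bag in every tree decomposition; so some bag has ≥ 5 vertices and tw(G) ≥ 4. Combining the bounds, tw(G) = 4.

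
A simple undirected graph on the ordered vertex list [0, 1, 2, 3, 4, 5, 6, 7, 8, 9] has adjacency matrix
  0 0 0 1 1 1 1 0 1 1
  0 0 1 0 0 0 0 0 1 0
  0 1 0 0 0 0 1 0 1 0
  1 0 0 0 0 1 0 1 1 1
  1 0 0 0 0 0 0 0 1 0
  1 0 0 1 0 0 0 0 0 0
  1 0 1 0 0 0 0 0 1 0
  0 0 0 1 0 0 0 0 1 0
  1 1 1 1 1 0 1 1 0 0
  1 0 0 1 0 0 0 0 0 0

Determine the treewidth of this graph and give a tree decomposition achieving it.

Treewidth 2.
Bags: B1 = {0, 3, 8}  B2 = {0, 3, 9}  B3 = {0, 3, 5}  B4 = {0, 6, 8}  B5 = {3, 7, 8}  B6 = {2, 6, 8}  B7 = {0, 4, 8}  B8 = {1, 2, 8}
Tree: B1–B2, B2–B3, B1–B4, B1–B5, B4–B6, B4–B7, B6–B8

The largest bag has 3 vertices, giving width 2; this decomposition certifies tw(G) ≤ 2. For the lower bound, the 3 vertices {0, 3, 8} are pairwise adjacent, and any tree decomposition puts a clique entirely inside one bag — forcing width ≥ 2. The upper and lower bounds meet at 2, so that is the treewidth.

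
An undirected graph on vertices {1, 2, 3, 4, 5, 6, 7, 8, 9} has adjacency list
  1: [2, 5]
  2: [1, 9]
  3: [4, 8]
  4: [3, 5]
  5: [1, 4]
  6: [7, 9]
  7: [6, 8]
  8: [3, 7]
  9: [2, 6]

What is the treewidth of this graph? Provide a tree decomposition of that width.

Every bag has size at most 3, so the width is 3 − 1 = 2 and tw(G) ≤ 2. The edges 3–4–5–1–2–9–6–7–8–3 form a cycle, so G is not a tree and its treewidth is at least 2. Combining the bounds, tw(G) = 2.

Treewidth 2.
Bags: B1 = {3, 4, 5}  B2 = {1, 3, 5}  B3 = {1, 2, 3}  B4 = {2, 3, 9}  B5 = {3, 6, 9}  B6 = {3, 6, 7}  B7 = {3, 7, 8}
Tree: B1–B2, B2–B3, B3–B4, B4–B5, B5–B6, B6–B7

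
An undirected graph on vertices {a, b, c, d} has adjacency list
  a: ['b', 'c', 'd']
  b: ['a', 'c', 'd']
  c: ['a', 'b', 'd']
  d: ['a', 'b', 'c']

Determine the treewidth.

A width-3 tree decomposition is:
Bags: B1 = {a, b, c, d}
Tree: (single bag)
A single bag containing all 4 vertices is trivially a valid decomposition of width 3. For the lower bound, the 4 vertices {a, b, c, d} are pairwise adjacent, and any tree decomposition puts a clique entirely inside one bag — forcing width ≥ 3. Therefore the treewidth is 3.

3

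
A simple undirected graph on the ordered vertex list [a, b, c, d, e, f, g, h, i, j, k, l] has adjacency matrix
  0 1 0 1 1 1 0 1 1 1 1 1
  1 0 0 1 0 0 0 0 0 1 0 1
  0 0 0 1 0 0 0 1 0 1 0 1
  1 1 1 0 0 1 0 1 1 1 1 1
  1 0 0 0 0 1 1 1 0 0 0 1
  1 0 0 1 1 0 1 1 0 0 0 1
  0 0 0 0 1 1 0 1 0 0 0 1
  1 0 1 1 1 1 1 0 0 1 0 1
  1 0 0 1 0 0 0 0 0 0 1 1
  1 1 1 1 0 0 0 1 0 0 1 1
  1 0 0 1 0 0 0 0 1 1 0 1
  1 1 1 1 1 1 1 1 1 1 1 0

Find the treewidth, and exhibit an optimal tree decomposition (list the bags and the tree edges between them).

The largest bag has 5 vertices, giving width 4; this decomposition certifies tw(G) ≤ 4. On the other hand G contains the 5-clique {c, d, h, j, l}. A clique must lie in a single bag of any decomposition, so no decomposition can have width below 4. Therefore the treewidth is 4.

Treewidth 4.
One such decomposition:
Bags: B1 = {a, d, f, h, l}  B2 = {a, d, h, j, l}  B3 = {a, e, f, h, l}  B4 = {a, d, j, k, l}  B5 = {a, d, i, k, l}  B6 = {e, f, g, h, l}  B7 = {a, b, d, j, l}  B8 = {c, d, h, j, l}
Tree: B1–B2, B1–B3, B2–B4, B4–B5, B3–B6, B4–B7, B2–B8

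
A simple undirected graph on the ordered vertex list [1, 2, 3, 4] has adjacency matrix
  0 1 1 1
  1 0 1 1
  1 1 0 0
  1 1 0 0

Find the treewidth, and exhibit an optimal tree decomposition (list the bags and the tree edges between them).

Treewidth 2.
One optimal decomposition is:
Bags: B1 = {1, 2, 4}  B2 = {1, 2, 3}
Tree: B1–B2

The largest bag has 3 vertices, giving width 2; this decomposition certifies tw(G) ≤ 2. On the other hand G contains the 3-clique {1, 2, 3}. A clique must lie in a single bag of any decomposition, so no decomposition can have width below 2. Therefore the treewidth is 2.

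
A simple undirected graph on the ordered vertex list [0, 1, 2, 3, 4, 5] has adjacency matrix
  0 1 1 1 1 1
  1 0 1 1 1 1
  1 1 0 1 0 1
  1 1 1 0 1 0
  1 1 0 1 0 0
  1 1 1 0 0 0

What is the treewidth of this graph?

3

A width-3 tree decomposition is:
Bags: B1 = {0, 1, 3, 4}  B2 = {0, 1, 2, 3}  B3 = {0, 1, 2, 5}
Tree: B1–B2, B2–B3
Every bag has size at most 4, so the width is 4 − 1 = 3 and tw(G) ≤ 3. Conversely, {0, 1, 2, 3} is a clique of size 4, and the vertices of any clique must share a bag in every tree decomposition; so some bag has ≥ 4 vertices and tw(G) ≥ 3. The upper and lower bounds meet at 3, so that is the treewidth.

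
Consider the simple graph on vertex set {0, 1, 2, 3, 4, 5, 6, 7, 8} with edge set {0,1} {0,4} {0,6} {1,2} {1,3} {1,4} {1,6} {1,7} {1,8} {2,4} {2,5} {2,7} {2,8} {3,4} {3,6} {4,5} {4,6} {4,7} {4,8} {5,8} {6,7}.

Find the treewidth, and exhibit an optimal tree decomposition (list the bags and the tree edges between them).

Treewidth 3.
Bags: B1 = {0, 1, 4, 6}  B2 = {1, 3, 4, 6}  B3 = {1, 4, 6, 7}  B4 = {1, 2, 4, 7}  B5 = {1, 2, 4, 8}  B6 = {2, 4, 5, 8}
Tree: B1–B2, B2–B3, B3–B4, B4–B5, B5–B6

Every bag has size at most 4, so the width is 4 − 1 = 3 and tw(G) ≤ 3. Conversely, {1, 2, 4, 8} is a clique of size 4, and the vertices of any clique must share a bag in every tree decomposition; so some bag has ≥ 4 vertices and tw(G) ≥ 3. The upper and lower bounds meet at 3, so that is the treewidth.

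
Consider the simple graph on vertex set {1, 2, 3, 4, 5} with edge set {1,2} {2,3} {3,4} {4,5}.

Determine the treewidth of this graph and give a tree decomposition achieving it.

Treewidth 1.
One optimal decomposition is:
Bags: B1 = {1, 2}  B2 = {2, 3}  B3 = {3, 4}  B4 = {4, 5}
Tree: B1–B2, B2–B3, B3–B4

Each bag holds 2 vertices, so the decomposition has width 1, which upper-bounds the treewidth. Any graph with an edge has treewidth ≥ 1, and G has the edge 1–2. Combining the bounds, tw(G) = 1.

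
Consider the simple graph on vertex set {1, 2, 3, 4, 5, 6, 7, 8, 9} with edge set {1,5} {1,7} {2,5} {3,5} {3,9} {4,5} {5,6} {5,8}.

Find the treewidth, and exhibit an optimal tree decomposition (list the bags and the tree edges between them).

Every bag has size at most 2, so the width is 2 − 1 = 1 and tw(G) ≤ 1. Since G has at least one edge (e.g. 5–3), it is not an edgeless graph, so tw(G) ≥ 1. The upper and lower bounds meet at 1, so that is the treewidth.

Treewidth 1.
One such decomposition:
Bags: B1 = {3, 5}  B2 = {5, 6}  B3 = {3, 9}  B4 = {2, 5}  B5 = {1, 5}  B6 = {1, 7}  B7 = {4, 5}  B8 = {5, 8}
Tree: B1–B2, B1–B3, B1–B4, B2–B5, B5–B6, B1–B7, B5–B8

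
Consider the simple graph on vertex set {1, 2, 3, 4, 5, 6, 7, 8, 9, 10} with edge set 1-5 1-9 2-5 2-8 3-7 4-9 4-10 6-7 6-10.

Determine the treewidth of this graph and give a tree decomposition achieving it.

Treewidth 1.
Bags: B1 = {2, 8}  B2 = {2, 5}  B3 = {1, 5}  B4 = {1, 9}  B5 = {4, 9}  B6 = {4, 10}  B7 = {6, 10}  B8 = {6, 7}  B9 = {3, 7}
Tree: B1–B2, B2–B3, B3–B4, B4–B5, B5–B6, B6–B7, B7–B8, B8–B9

Every bag has size at most 2, so the width is 2 − 1 = 1 and tw(G) ≤ 1. G has an edge, so its treewidth is at least 1. Hence tw(G) = 1 exactly.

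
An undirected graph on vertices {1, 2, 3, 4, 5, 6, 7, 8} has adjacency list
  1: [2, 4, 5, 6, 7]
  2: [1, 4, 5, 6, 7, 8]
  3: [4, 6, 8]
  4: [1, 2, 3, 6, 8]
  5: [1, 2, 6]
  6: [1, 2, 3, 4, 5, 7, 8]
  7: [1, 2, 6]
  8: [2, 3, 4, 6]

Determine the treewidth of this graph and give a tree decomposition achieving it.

The largest bag has 4 vertices, giving width 3; this decomposition certifies tw(G) ≤ 3. On the other hand G contains the 4-clique {2, 4, 6, 8}. A clique must lie in a single bag of any decomposition, so no decomposition can have width below 3. The upper and lower bounds meet at 3, so that is the treewidth.

Treewidth 3.
One such decomposition:
Bags: B1 = {2, 4, 6, 8}  B2 = {1, 2, 4, 6}  B3 = {1, 2, 5, 6}  B4 = {1, 2, 6, 7}  B5 = {3, 4, 6, 8}
Tree: B1–B2, B2–B3, B3–B4, B1–B5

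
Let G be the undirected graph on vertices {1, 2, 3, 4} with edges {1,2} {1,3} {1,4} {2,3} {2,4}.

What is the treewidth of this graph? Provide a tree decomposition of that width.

Each bag holds 3 vertices, so the decomposition has width 2, which upper-bounds the treewidth. Conversely, {1, 2, 3} is a clique of size 3, and the vertices of any clique must share a bag in every tree decomposition; so some bag has ≥ 3 vertices and tw(G) ≥ 2. Hence tw(G) = 2 exactly.

Treewidth 2.
One optimal decomposition is:
Bags: B1 = {1, 2, 4}  B2 = {1, 2, 3}
Tree: B1–B2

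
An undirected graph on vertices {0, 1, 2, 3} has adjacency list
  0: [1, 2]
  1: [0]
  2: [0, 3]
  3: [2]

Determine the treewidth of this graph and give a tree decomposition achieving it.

Treewidth 1.
One optimal decomposition is:
Bags: B1 = {0, 1}  B2 = {0, 2}  B3 = {2, 3}
Tree: B1–B2, B2–B3

The largest bag has 2 vertices, giving width 1; this decomposition certifies tw(G) ≤ 1. G has an edge, so its treewidth is at least 1. Therefore the treewidth is 1.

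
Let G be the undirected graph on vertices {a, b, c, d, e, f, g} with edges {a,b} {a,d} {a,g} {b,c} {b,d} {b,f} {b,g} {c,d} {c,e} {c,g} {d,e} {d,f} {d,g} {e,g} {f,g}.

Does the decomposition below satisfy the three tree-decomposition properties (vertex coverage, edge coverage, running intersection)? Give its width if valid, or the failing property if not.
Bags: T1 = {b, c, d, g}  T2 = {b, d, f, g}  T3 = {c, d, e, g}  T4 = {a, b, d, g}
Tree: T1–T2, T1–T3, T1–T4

Vertex coverage: the bags together contain {a, b, c, d, e, f, g}, the full vertex set. Edge coverage: each edge of G has both endpoints in at least one bag. Running intersection: for every vertex, the bags containing it form a connected subtree. All three properties hold, so this is a valid tree decomposition of width max|bag| − 1 = 3, and hence tw(G) ≤ 3.

Yes; width 3.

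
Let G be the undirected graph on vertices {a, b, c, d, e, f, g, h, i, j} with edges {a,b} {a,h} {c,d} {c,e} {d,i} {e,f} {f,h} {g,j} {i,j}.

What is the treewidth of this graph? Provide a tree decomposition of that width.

Treewidth 1.
Bags: B1 = {a, b}  B2 = {a, h}  B3 = {f, h}  B4 = {e, f}  B5 = {c, e}  B6 = {c, d}  B7 = {d, i}  B8 = {i, j}  B9 = {g, j}
Tree: B1–B2, B2–B3, B3–B4, B4–B5, B5–B6, B6–B7, B7–B8, B8–B9

The largest bag has 2 vertices, giving width 1; this decomposition certifies tw(G) ≤ 1. G has an edge, so its treewidth is at least 1. Combining the bounds, tw(G) = 1.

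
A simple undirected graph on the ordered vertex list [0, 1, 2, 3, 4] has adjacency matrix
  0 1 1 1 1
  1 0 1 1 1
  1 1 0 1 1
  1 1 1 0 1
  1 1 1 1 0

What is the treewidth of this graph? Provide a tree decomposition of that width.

A single bag containing all 5 vertices is trivially a valid decomposition of width 4. Conversely, {0, 1, 2, 3, 4} is a clique of size 5, and the vertices of any clique must share a bag in every tree decomposition; so some bag has ≥ 5 vertices and tw(G) ≥ 4. Therefore the treewidth is 4.

Treewidth 4.
Bags: B1 = {0, 1, 2, 3, 4}
Tree: (single bag)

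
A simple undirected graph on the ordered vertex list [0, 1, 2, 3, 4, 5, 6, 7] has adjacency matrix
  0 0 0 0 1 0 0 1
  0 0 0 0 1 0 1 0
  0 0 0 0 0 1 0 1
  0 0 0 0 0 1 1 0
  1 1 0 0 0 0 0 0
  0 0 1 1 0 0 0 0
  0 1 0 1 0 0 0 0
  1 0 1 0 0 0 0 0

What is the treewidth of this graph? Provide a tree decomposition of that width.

Every bag has size at most 3, so the width is 3 − 1 = 2 and tw(G) ≤ 2. For the lower bound, G contains the cycle 2–5–3–6–1–4–0–7–2, so G is not a forest; only forests have treewidth ≤ 1, hence tw(G) ≥ 2. Therefore the treewidth is 2.

Treewidth 2.
One such decomposition:
Bags: B1 = {2, 3, 5}  B2 = {2, 3, 6}  B3 = {1, 2, 6}  B4 = {1, 2, 4}  B5 = {0, 2, 4}  B6 = {0, 2, 7}
Tree: B1–B2, B2–B3, B3–B4, B4–B5, B5–B6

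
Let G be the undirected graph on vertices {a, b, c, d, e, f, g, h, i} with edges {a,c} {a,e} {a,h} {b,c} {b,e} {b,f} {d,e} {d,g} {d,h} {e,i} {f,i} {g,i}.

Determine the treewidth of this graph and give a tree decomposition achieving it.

Treewidth 3.
One optimal decomposition is:
Bags: B1 = {b, f, g, i}  B2 = {b, e, g, i}  B3 = {b, d, e, g}  B4 = {b, c, d, e}  B5 = {a, c, d, e}  B6 = {a, c, d, h}
Tree: B1–B2, B2–B3, B3–B4, B4–B5, B5–B6

Every bag has size at most 4, so the width is 4 − 1 = 3 and tw(G) ≤ 3. For the lower bound: the 4 vertex sets {f,g,i}, {b}, {e}, {a,c,d,h} are disjoint, each induces a connected subgraph, and every pair is joined by at least one edge of G. Contracting each set to a single vertex therefore yields K_{4} as a minor, and since treewidth is minor-monotone, tw(G) ≥ tw(K_{4}) = 3. Hence tw(G) = 3 exactly.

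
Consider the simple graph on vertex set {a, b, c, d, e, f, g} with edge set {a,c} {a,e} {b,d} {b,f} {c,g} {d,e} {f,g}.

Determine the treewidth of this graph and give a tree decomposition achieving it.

The largest bag has 3 vertices, giving width 2; this decomposition certifies tw(G) ≤ 2. For the lower bound, G contains the cycle f–b–d–e–a–c–g–f, so G is not a forest; only forests have treewidth ≤ 1, hence tw(G) ≥ 2. Combining the bounds, tw(G) = 2.

Treewidth 2.
Bags: B1 = {b, d, f}  B2 = {d, e, f}  B3 = {a, e, f}  B4 = {a, c, f}  B5 = {c, f, g}
Tree: B1–B2, B2–B3, B3–B4, B4–B5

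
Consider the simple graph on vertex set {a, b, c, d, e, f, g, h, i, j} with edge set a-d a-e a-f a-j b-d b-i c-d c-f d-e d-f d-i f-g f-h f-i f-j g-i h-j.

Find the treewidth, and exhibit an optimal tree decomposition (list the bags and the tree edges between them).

Treewidth 2.
One optimal decomposition is:
Bags: B1 = {b, d, i}  B2 = {d, f, i}  B3 = {a, d, f}  B4 = {a, f, j}  B5 = {a, d, e}  B6 = {f, h, j}  B7 = {f, g, i}  B8 = {c, d, f}
Tree: B1–B2, B2–B3, B3–B4, B3–B5, B4–B6, B2–B7, B2–B8

Each bag holds 3 vertices, so the decomposition has width 2, which upper-bounds the treewidth. On the other hand G contains the 3-clique {a, d, e}. A clique must lie in a single bag of any decomposition, so no decomposition can have width below 2. Hence tw(G) = 2 exactly.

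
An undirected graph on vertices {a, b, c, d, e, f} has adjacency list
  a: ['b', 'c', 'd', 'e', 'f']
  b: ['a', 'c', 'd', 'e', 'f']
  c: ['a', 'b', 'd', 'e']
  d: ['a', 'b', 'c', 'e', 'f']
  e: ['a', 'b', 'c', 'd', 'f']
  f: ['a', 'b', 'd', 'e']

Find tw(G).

4

A width-4 tree decomposition is:
Bags: B1 = {a, b, d, e, f}  B2 = {a, b, c, d, e}
Tree: B1–B2
The largest bag has 5 vertices, giving width 4; this decomposition certifies tw(G) ≤ 4. On the other hand G contains the 5-clique {a, b, c, d, e}. A clique must lie in a single bag of any decomposition, so no decomposition can have width below 4. Hence tw(G) = 4 exactly.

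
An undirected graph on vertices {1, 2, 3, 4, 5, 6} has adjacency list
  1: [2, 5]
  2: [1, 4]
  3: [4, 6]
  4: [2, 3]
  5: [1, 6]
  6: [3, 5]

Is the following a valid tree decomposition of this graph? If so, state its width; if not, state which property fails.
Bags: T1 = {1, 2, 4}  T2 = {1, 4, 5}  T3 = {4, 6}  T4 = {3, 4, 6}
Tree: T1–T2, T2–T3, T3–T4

No — edge (5,6) lies in no bag.

A tree decomposition must satisfy three properties: every vertex lies in some bag; for every edge, both endpoints lie together in some bag; and for every vertex, the bags containing it form a connected subtree. Here edge (5,6) lies in no bag, so the decomposition is invalid.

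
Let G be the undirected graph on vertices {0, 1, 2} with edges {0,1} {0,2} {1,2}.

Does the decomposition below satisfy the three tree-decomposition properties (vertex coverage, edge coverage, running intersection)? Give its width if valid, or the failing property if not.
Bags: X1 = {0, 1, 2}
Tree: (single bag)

Yes; width 2.

Every vertex of G appears in some bag (union = {0, 1, 2}); every edge is covered by a bag; and for each vertex v the set of bags containing v is connected in the bag tree. The decomposition is therefore valid. The largest bag has 3 vertices, so the width is 2.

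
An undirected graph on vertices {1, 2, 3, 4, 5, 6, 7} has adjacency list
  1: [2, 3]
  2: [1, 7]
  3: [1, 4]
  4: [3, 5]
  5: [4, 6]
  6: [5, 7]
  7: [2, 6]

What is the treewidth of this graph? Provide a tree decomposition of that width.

Each bag holds 3 vertices, so the decomposition has width 2, which upper-bounds the treewidth. The edges 7–6–5–4–3–1–2–7 form a cycle, so G is not a tree and its treewidth is at least 2. The upper and lower bounds meet at 2, so that is the treewidth.

Treewidth 2.
Bags: B1 = {5, 6, 7}  B2 = {4, 5, 7}  B3 = {3, 4, 7}  B4 = {1, 3, 7}  B5 = {1, 2, 7}
Tree: B1–B2, B2–B3, B3–B4, B4–B5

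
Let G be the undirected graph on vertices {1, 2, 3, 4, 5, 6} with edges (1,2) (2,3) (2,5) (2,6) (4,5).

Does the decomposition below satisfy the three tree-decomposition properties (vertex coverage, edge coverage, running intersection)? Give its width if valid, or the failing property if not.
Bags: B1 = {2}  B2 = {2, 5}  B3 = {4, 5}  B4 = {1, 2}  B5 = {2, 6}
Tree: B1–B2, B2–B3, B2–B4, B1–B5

A tree decomposition must satisfy three properties: every vertex lies in some bag; for every edge, both endpoints lie together in some bag; and for every vertex, the bags containing it form a connected subtree. Here vertex 3 appears in no bag, so the decomposition is invalid.

No — vertex 3 appears in no bag.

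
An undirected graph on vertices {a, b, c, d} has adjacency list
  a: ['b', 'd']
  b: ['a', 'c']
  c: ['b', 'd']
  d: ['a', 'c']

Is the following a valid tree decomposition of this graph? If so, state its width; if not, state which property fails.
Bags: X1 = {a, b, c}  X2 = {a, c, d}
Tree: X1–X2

Every vertex of G appears in some bag (union = {a, b, c, d}); every edge is covered by a bag; and for each vertex v the set of bags containing v is connected in the bag tree. The decomposition is therefore valid. The largest bag has 3 vertices, so the width is 2.

Yes; width 2.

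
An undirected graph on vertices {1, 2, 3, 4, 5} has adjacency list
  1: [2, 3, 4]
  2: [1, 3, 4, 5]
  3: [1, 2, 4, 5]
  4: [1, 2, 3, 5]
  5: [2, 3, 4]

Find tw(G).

3

A width-3 tree decomposition is:
Bags: B1 = {1, 2, 3, 4}  B2 = {2, 3, 4, 5}
Tree: B1–B2
The largest bag has 4 vertices, giving width 3; this decomposition certifies tw(G) ≤ 3. Conversely, {1, 2, 3, 4} is a clique of size 4, and the vertices of any clique must share a bag in every tree decomposition; so some bag has ≥ 4 vertices and tw(G) ≥ 3. Hence tw(G) = 3 exactly.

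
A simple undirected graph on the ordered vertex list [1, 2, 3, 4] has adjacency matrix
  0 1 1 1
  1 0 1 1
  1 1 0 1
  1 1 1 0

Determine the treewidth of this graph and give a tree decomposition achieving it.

With just one bag of size 4, the width is 4 − 1 = 3, so tw(G) ≤ 3. For the lower bound, the 4 vertices {1, 2, 3, 4} are pairwise adjacent, and any tree decomposition puts a clique entirely inside one bag — forcing width ≥ 3. Therefore the treewidth is 3.

Treewidth 3.
One such decomposition:
Bags: B1 = {1, 2, 3, 4}
Tree: (single bag)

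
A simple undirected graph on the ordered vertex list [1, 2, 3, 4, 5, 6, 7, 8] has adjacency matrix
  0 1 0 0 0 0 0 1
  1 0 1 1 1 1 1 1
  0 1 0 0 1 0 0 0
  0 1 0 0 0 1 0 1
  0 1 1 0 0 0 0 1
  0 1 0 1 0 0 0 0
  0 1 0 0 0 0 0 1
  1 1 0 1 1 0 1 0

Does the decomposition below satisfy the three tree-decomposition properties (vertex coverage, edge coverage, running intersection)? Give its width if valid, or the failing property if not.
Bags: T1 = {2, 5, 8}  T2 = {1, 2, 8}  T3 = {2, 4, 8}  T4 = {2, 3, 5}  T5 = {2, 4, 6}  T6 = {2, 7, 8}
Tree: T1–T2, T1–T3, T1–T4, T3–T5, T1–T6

Vertex coverage: the bags together contain {1, 2, 3, 4, 5, 6, 7, 8}, the full vertex set. Edge coverage: each edge of G has both endpoints in at least one bag. Running intersection: for every vertex, the bags containing it form a connected subtree. All three properties hold, so this is a valid tree decomposition of width max|bag| − 1 = 2, and hence tw(G) ≤ 2.

Yes; width 2.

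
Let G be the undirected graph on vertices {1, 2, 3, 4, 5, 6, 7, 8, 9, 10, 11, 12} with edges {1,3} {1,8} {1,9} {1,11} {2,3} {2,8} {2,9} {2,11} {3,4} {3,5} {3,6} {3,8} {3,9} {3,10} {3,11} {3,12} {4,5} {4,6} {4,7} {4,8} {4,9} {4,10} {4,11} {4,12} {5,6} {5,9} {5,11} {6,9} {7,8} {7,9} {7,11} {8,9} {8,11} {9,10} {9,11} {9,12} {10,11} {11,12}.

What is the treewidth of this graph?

4

A width-4 tree decomposition is:
Bags: B1 = {2, 3, 8, 9, 11}  B2 = {3, 4, 8, 9, 11}  B3 = {1, 3, 8, 9, 11}  B4 = {3, 4, 9, 11, 12}  B5 = {3, 4, 5, 9, 11}  B6 = {3, 4, 5, 6, 9}  B7 = {4, 7, 8, 9, 11}  B8 = {3, 4, 9, 10, 11}
Tree: B1–B2, B1–B3, B2–B4, B4–B5, B5–B6, B2–B7, B4–B8
Each bag holds 5 vertices, so the decomposition has width 4, which upper-bounds the treewidth. Conversely, {1, 3, 8, 9, 11} is a clique of size 5, and the vertices of any clique must share a bag in every tree decomposition; so some bag has ≥ 5 vertices and tw(G) ≥ 4. Combining the bounds, tw(G) = 4.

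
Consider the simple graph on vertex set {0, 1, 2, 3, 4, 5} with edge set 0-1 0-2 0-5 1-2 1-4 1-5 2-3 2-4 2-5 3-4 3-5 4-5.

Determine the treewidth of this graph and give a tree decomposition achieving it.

Treewidth 3.
One such decomposition:
Bags: B1 = {1, 2, 4, 5}  B2 = {0, 1, 2, 5}  B3 = {2, 3, 4, 5}
Tree: B1–B2, B1–B3

The largest bag has 4 vertices, giving width 3; this decomposition certifies tw(G) ≤ 3. For the lower bound, the 4 vertices {0, 1, 2, 5} are pairwise adjacent, and any tree decomposition puts a clique entirely inside one bag — forcing width ≥ 3. Hence tw(G) = 3 exactly.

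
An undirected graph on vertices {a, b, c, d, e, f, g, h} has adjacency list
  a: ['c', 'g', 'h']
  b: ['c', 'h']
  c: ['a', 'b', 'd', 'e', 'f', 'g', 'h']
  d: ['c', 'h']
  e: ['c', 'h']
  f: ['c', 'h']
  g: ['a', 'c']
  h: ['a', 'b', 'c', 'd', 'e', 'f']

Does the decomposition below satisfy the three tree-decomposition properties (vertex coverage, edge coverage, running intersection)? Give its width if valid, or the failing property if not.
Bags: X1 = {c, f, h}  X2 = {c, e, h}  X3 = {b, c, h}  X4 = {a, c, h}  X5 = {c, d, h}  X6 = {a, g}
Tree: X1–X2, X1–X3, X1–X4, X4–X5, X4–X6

No — edge (c,g) lies in no bag.

A tree decomposition must satisfy three properties: every vertex lies in some bag; for every edge, both endpoints lie together in some bag; and for every vertex, the bags containing it form a connected subtree. Here edge (c,g) lies in no bag, so the decomposition is invalid.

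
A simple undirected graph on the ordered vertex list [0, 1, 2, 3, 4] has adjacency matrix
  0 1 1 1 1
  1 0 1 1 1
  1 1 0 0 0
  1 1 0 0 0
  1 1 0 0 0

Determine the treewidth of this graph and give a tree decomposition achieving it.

Every bag has size at most 3, so the width is 3 − 1 = 2 and tw(G) ≤ 2. For the lower bound, the 3 vertices {0, 1, 2} are pairwise adjacent, and any tree decomposition puts a clique entirely inside one bag — forcing width ≥ 2. Hence tw(G) = 2 exactly.

Treewidth 2.
One such decomposition:
Bags: B1 = {0, 1, 4}  B2 = {0, 1, 2}  B3 = {0, 1, 3}
Tree: B1–B2, B1–B3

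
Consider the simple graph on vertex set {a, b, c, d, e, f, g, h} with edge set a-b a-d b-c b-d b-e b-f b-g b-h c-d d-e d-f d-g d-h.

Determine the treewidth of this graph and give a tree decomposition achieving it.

Treewidth 2.
One optimal decomposition is:
Bags: B1 = {b, d, f}  B2 = {b, d, e}  B3 = {b, c, d}  B4 = {b, d, h}  B5 = {a, b, d}  B6 = {b, d, g}
Tree: B1–B2, B1–B3, B3–B4, B4–B5, B2–B6

Each bag holds 3 vertices, so the decomposition has width 2, which upper-bounds the treewidth. Conversely, {b, d, f} is a clique of size 3, and the vertices of any clique must share a bag in every tree decomposition; so some bag has ≥ 3 vertices and tw(G) ≥ 2. Therefore the treewidth is 2.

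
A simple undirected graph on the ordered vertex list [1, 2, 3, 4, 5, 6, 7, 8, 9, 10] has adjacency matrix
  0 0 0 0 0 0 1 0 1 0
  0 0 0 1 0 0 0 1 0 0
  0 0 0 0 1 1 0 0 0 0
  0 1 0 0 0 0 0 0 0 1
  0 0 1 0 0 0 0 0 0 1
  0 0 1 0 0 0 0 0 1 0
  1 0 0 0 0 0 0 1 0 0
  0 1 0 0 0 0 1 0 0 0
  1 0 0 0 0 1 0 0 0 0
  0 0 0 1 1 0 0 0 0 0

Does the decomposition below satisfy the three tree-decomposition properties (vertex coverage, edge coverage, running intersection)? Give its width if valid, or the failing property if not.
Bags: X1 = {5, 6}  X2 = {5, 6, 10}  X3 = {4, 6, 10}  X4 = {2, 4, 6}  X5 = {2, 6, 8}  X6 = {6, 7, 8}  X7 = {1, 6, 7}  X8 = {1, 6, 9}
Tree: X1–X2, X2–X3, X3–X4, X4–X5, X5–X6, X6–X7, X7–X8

No — vertex 3 appears in no bag.

A tree decomposition must satisfy three properties: every vertex lies in some bag; for every edge, both endpoints lie together in some bag; and for every vertex, the bags containing it form a connected subtree. Here vertex 3 appears in no bag, so the decomposition is invalid.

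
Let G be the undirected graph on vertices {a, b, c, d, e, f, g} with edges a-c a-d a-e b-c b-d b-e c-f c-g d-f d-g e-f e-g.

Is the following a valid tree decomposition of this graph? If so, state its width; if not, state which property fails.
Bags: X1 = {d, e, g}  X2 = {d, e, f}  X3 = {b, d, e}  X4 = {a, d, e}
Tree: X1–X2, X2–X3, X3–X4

No — vertex c appears in no bag.

A tree decomposition must satisfy three properties: every vertex lies in some bag; for every edge, both endpoints lie together in some bag; and for every vertex, the bags containing it form a connected subtree. Here vertex c appears in no bag, so the decomposition is invalid.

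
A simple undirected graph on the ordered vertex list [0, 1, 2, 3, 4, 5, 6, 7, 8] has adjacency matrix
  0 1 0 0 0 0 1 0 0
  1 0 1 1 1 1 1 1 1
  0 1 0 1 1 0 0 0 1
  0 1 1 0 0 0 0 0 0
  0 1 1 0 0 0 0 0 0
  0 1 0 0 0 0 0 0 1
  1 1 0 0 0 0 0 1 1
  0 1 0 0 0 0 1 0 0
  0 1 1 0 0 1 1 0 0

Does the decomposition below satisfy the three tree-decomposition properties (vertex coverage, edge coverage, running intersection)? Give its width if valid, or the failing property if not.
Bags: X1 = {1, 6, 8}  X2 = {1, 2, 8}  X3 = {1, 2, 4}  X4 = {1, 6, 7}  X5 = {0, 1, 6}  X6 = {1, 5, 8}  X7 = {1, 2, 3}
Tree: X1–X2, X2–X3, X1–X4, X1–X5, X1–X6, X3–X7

Every vertex of G appears in some bag (union = {0, 1, 2, 3, 4, 5, 6, 7, 8}); every edge is covered by a bag; and for each vertex v the set of bags containing v is connected in the bag tree. The decomposition is therefore valid. The largest bag has 3 vertices, so the width is 2.

Yes; width 2.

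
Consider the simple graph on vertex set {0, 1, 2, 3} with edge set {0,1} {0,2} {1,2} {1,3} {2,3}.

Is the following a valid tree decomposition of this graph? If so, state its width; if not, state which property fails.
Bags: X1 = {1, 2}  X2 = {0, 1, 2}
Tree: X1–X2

A tree decomposition must satisfy three properties: every vertex lies in some bag; for every edge, both endpoints lie together in some bag; and for every vertex, the bags containing it form a connected subtree. Here vertex 3 appears in no bag, so the decomposition is invalid.

No — vertex 3 appears in no bag.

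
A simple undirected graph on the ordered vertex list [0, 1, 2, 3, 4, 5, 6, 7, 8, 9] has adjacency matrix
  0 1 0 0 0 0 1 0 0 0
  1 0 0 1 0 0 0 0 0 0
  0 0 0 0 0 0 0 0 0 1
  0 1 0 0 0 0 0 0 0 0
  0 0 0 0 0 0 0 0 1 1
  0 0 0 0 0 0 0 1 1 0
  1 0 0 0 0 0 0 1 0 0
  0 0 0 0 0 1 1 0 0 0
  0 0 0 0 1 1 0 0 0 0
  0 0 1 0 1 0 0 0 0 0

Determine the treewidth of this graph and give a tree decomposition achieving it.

Treewidth 1.
One optimal decomposition is:
Bags: B1 = {1, 3}  B2 = {0, 1}  B3 = {0, 6}  B4 = {6, 7}  B5 = {5, 7}  B6 = {5, 8}  B7 = {4, 8}  B8 = {4, 9}  B9 = {2, 9}
Tree: B1–B2, B2–B3, B3–B4, B4–B5, B5–B6, B6–B7, B7–B8, B8–B9

Every bag has size at most 2, so the width is 2 − 1 = 1 and tw(G) ≤ 1. G has an edge, so its treewidth is at least 1. Combining the bounds, tw(G) = 1.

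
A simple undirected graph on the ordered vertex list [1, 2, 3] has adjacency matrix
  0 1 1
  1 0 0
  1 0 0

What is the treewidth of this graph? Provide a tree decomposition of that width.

Treewidth 1.
One optimal decomposition is:
Bags: B1 = {1, 2}  B2 = {1, 3}
Tree: B1–B2

Every bag has size at most 2, so the width is 2 − 1 = 1 and tw(G) ≤ 1. G has an edge, so its treewidth is at least 1. Hence tw(G) = 1 exactly.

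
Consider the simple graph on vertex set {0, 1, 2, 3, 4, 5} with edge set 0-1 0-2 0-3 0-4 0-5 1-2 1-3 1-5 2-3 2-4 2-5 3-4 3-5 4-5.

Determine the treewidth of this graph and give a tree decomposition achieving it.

Treewidth 4.
Bags: B1 = {0, 2, 3, 4, 5}  B2 = {0, 1, 2, 3, 5}
Tree: B1–B2

Every bag has size at most 5, so the width is 5 − 1 = 4 and tw(G) ≤ 4. For the lower bound, the 5 vertices {0, 1, 2, 3, 5} are pairwise adjacent, and any tree decomposition puts a clique entirely inside one bag — forcing width ≥ 4. Combining the bounds, tw(G) = 4.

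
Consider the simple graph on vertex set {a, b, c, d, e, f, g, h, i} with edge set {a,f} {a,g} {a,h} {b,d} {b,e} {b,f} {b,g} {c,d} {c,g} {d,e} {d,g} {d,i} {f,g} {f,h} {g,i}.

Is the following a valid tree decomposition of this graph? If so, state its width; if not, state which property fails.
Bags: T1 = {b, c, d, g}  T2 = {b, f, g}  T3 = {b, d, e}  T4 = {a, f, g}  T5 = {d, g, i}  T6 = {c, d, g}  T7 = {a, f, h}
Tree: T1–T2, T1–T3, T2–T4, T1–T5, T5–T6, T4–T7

No — bags containing vertex c are not connected in the tree.

A tree decomposition must satisfy three properties: every vertex lies in some bag; for every edge, both endpoints lie together in some bag; and for every vertex, the bags containing it form a connected subtree. Here bags containing vertex c are not connected in the tree, so the decomposition is invalid.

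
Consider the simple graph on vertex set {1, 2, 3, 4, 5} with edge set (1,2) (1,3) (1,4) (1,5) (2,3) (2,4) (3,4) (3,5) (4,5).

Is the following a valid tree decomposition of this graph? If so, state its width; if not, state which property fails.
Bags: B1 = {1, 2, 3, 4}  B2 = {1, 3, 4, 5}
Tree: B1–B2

Yes; width 3.

Vertex coverage: the bags together contain {1, 2, 3, 4, 5}, the full vertex set. Edge coverage: each edge of G has both endpoints in at least one bag. Running intersection: for every vertex, the bags containing it form a connected subtree. All three properties hold, so this is a valid tree decomposition of width max|bag| − 1 = 3, and hence tw(G) ≤ 3.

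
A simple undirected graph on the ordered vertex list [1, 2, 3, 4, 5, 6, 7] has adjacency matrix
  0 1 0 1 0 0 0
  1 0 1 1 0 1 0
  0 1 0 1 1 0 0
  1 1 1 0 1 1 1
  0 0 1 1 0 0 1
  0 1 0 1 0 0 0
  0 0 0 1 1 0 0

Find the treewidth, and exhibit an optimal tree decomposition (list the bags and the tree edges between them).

Each bag holds 3 vertices, so the decomposition has width 2, which upper-bounds the treewidth. On the other hand G contains the 3-clique {1, 2, 4}. A clique must lie in a single bag of any decomposition, so no decomposition can have width below 2. Therefore the treewidth is 2.

Treewidth 2.
Bags: B1 = {2, 3, 4}  B2 = {1, 2, 4}  B3 = {2, 4, 6}  B4 = {3, 4, 5}  B5 = {4, 5, 7}
Tree: B1–B2, B1–B3, B1–B4, B4–B5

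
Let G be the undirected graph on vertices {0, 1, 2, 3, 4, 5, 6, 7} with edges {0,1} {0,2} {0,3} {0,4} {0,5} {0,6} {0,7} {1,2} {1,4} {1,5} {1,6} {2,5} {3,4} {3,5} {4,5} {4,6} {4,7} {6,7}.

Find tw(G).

3

A width-3 tree decomposition is:
Bags: B1 = {0, 1, 4, 5}  B2 = {0, 1, 4, 6}  B3 = {0, 1, 2, 5}  B4 = {0, 4, 6, 7}  B5 = {0, 3, 4, 5}
Tree: B1–B2, B1–B3, B2–B4, B1–B5
Every bag has size at most 4, so the width is 4 − 1 = 3 and tw(G) ≤ 3. Conversely, {0, 1, 2, 5} is a clique of size 4, and the vertices of any clique must share a bag in every tree decomposition; so some bag has ≥ 4 vertices and tw(G) ≥ 3. The upper and lower bounds meet at 3, so that is the treewidth.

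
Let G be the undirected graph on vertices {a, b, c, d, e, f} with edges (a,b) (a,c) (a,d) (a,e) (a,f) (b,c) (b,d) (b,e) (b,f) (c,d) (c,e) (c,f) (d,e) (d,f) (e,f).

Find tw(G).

A width-5 tree decomposition is:
Bags: B1 = {a, b, c, d, e, f}
Tree: (single bag)
With just one bag of size 6, the width is 6 − 1 = 5, so tw(G) ≤ 5. Conversely, {a, b, c, d, e, f} is a clique of size 6, and the vertices of any clique must share a bag in every tree decomposition; so some bag has ≥ 6 vertices and tw(G) ≥ 5. Hence tw(G) = 5 exactly.

5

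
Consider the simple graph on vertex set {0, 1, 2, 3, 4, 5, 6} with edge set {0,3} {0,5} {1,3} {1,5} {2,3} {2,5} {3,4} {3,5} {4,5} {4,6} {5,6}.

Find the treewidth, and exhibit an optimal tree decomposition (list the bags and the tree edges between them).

The largest bag has 3 vertices, giving width 2; this decomposition certifies tw(G) ≤ 2. Conversely, {0, 3, 5} is a clique of size 3, and the vertices of any clique must share a bag in every tree decomposition; so some bag has ≥ 3 vertices and tw(G) ≥ 2. Combining the bounds, tw(G) = 2.

Treewidth 2.
One optimal decomposition is:
Bags: B1 = {3, 4, 5}  B2 = {1, 3, 5}  B3 = {2, 3, 5}  B4 = {0, 3, 5}  B5 = {4, 5, 6}
Tree: B1–B2, B2–B3, B1–B4, B1–B5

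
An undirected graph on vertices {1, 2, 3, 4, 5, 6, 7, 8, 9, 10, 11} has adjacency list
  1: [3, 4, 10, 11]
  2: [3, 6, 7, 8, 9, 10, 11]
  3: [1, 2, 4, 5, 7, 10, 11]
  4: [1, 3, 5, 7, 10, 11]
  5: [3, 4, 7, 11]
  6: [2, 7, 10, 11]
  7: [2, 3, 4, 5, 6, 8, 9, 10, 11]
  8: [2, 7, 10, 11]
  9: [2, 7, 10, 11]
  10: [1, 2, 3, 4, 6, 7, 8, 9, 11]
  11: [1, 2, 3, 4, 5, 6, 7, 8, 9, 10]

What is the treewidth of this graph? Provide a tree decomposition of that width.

Each bag holds 5 vertices, so the decomposition has width 4, which upper-bounds the treewidth. Conversely, {1, 3, 4, 10, 11} is a clique of size 5, and the vertices of any clique must share a bag in every tree decomposition; so some bag has ≥ 5 vertices and tw(G) ≥ 4. Combining the bounds, tw(G) = 4.

Treewidth 4.
Bags: B1 = {2, 3, 7, 10, 11}  B2 = {3, 4, 7, 10, 11}  B3 = {2, 7, 8, 10, 11}  B4 = {2, 6, 7, 10, 11}  B5 = {2, 7, 9, 10, 11}  B6 = {1, 3, 4, 10, 11}  B7 = {3, 4, 5, 7, 11}
Tree: B1–B2, B1–B3, B1–B4, B4–B5, B2–B6, B2–B7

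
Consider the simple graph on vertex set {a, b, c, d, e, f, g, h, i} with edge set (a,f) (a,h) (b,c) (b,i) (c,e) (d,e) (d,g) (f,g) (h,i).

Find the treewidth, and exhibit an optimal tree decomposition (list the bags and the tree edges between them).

Treewidth 2.
Bags: B1 = {d, e, g}  B2 = {e, f, g}  B3 = {a, e, f}  B4 = {a, e, h}  B5 = {e, h, i}  B6 = {b, e, i}  B7 = {b, c, e}
Tree: B1–B2, B2–B3, B3–B4, B4–B5, B5–B6, B6–B7

The largest bag has 3 vertices, giving width 2; this decomposition certifies tw(G) ≤ 2. For the lower bound, G contains the cycle e–d–g–f–a–h–i–b–c–e, so G is not a forest; only forests have treewidth ≤ 1, hence tw(G) ≥ 2. Combining the bounds, tw(G) = 2.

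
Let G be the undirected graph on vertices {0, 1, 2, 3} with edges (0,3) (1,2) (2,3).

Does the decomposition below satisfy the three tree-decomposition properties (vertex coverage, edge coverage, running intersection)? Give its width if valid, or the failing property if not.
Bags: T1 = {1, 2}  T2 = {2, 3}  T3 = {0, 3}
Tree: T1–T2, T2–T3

Checking the three conditions: (i) the bags cover all of {0, 1, 2, 3}; (ii) for each edge, some bag contains both endpoints; (iii) the bags containing any fixed vertex form a subtree. All hold, so the decomposition is valid with width 2 − 1 = 1.

Yes; width 1.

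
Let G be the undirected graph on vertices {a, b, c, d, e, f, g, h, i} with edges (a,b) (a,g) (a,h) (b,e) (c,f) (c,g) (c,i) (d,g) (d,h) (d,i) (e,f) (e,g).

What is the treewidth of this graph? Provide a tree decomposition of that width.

Treewidth 3.
One optimal decomposition is:
Bags: B1 = {a, d, h, i}  B2 = {a, d, g, i}  B3 = {a, c, g, i}  B4 = {a, b, c, g}  B5 = {b, c, e, g}  B6 = {b, c, e, f}
Tree: B1–B2, B2–B3, B3–B4, B4–B5, B5–B6

The largest bag has 4 vertices, giving width 3; this decomposition certifies tw(G) ≤ 3. For the lower bound: the 4 vertex sets {d,h,i}, {a}, {g}, {b,c,e,f} are disjoint, each induces a connected subgraph, and every pair is joined by at least one edge of G. Contracting each set to a single vertex therefore yields K_{4} as a minor, and since treewidth is minor-monotone, tw(G) ≥ tw(K_{4}) = 3. The upper and lower bounds meet at 3, so that is the treewidth.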